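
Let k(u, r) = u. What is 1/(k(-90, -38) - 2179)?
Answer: -1/2269 ≈ -0.00044072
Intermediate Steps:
1/(k(-90, -38) - 2179) = 1/(-90 - 2179) = 1/(-2269) = -1/2269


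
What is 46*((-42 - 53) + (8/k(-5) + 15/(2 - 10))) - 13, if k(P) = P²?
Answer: -445453/100 ≈ -4454.5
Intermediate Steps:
46*((-42 - 53) + (8/k(-5) + 15/(2 - 10))) - 13 = 46*((-42 - 53) + (8/((-5)²) + 15/(2 - 10))) - 13 = 46*(-95 + (8/25 + 15/(-8))) - 13 = 46*(-95 + (8*(1/25) + 15*(-⅛))) - 13 = 46*(-95 + (8/25 - 15/8)) - 13 = 46*(-95 - 311/200) - 13 = 46*(-19311/200) - 13 = -444153/100 - 13 = -445453/100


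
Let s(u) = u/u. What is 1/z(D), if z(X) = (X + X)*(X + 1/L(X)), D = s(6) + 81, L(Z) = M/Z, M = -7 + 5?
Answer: 1/6724 ≈ 0.00014872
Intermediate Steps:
s(u) = 1
M = -2
L(Z) = -2/Z
D = 82 (D = 1 + 81 = 82)
z(X) = X² (z(X) = (X + X)*(X + 1/(-2/X)) = (2*X)*(X - X/2) = (2*X)*(X/2) = X²)
1/z(D) = 1/(82²) = 1/6724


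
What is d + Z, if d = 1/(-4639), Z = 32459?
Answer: 150577300/4639 ≈ 32459.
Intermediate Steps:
d = -1/4639 ≈ -0.00021556
d + Z = -1/4639 + 32459 = 150577300/4639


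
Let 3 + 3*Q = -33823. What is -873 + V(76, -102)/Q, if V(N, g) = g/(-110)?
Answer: -1624155543/1860430 ≈ -873.00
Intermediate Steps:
Q = -33826/3 (Q = -1 + (⅓)*(-33823) = -1 - 33823/3 = -33826/3 ≈ -11275.)
V(N, g) = -g/110 (V(N, g) = g*(-1/110) = -g/110)
-873 + V(76, -102)/Q = -873 + (-1/110*(-102))/(-33826/3) = -873 + (51/55)*(-3/33826) = -873 - 153/1860430 = -1624155543/1860430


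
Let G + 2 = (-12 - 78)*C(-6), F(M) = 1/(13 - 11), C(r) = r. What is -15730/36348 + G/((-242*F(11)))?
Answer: -825329/169158 ≈ -4.8790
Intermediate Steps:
F(M) = ½ (F(M) = 1/2 = ½)
G = 538 (G = -2 + (-12 - 78)*(-6) = -2 - 90*(-6) = -2 + 540 = 538)
-15730/36348 + G/((-242*F(11))) = -15730/36348 + 538/((-242*½)) = -15730*1/36348 + 538/(-121) = -605/1398 + 538*(-1/121) = -605/1398 - 538/121 = -825329/169158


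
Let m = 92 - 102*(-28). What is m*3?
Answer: 8844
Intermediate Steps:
m = 2948 (m = 92 + 2856 = 2948)
m*3 = 2948*3 = 8844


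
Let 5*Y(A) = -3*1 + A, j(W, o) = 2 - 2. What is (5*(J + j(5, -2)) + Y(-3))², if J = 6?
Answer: 20736/25 ≈ 829.44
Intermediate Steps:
j(W, o) = 0
Y(A) = -⅗ + A/5 (Y(A) = (-3*1 + A)/5 = (-3 + A)/5 = -⅗ + A/5)
(5*(J + j(5, -2)) + Y(-3))² = (5*(6 + 0) + (-⅗ + (⅕)*(-3)))² = (5*6 + (-⅗ - ⅗))² = (30 - 6/5)² = (144/5)² = 20736/25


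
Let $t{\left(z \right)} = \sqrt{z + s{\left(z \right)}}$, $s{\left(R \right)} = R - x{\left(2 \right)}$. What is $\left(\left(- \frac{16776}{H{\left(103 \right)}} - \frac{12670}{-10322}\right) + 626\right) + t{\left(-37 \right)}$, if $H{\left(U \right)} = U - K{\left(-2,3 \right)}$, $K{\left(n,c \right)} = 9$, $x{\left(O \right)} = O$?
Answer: $\frac{108854219}{242567} + 2 i \sqrt{19} \approx 448.76 + 8.7178 i$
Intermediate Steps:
$s{\left(R \right)} = -2 + R$ ($s{\left(R \right)} = R - 2 = -2 + R$)
$H{\left(U \right)} = -9 + U$ ($H{\left(U \right)} = U - 9 = -9 + U$)
$t{\left(z \right)} = \sqrt{-2 + 2 z}$ ($t{\left(z \right)} = \sqrt{z + \left(-2 + z\right)} = \sqrt{-2 + 2 z}$)
$\left(\left(- \frac{16776}{H{\left(103 \right)}} - \frac{12670}{-10322}\right) + 626\right) + t{\left(-37 \right)} = \left(\left(- \frac{16776}{-9 + 103} - \frac{12670}{-10322}\right) + 626\right) + \sqrt{-2 + 2 \left(-37\right)} = \left(\left(- \frac{16776}{94} - - \frac{6335}{5161}\right) + 626\right) + \sqrt{-2 - 74} = \left(\left(\left(-16776\right) \frac{1}{94} + \frac{6335}{5161}\right) + 626\right) + \sqrt{-76} = \left(\left(- \frac{8388}{47} + \frac{6335}{5161}\right) + 626\right) + 2 i \sqrt{19} = \left(- \frac{42992723}{242567} + 626\right) + 2 i \sqrt{19} = \frac{108854219}{242567} + 2 i \sqrt{19}$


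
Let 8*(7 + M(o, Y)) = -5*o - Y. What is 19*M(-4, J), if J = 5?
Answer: -779/8 ≈ -97.375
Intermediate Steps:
M(o, Y) = -7 - 5*o/8 - Y/8 (M(o, Y) = -7 + (-5*o - Y)/8 = -7 + (-Y - 5*o)/8 = -7 + (-5*o/8 - Y/8) = -7 - 5*o/8 - Y/8)
19*M(-4, J) = 19*(-7 - 5/8*(-4) - 1/8*5) = 19*(-7 + 5/2 - 5/8) = 19*(-41/8) = -779/8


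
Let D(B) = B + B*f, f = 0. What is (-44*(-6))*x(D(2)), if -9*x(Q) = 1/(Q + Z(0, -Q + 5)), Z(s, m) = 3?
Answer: -88/15 ≈ -5.8667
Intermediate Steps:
D(B) = B (D(B) = B + B*0 = B + 0 = B)
x(Q) = -1/(9*(3 + Q)) (x(Q) = -1/(9*(Q + 3)) = -1/(9*(3 + Q)))
(-44*(-6))*x(D(2)) = (-44*(-6))*(-1/(27 + 9*2)) = 264*(-1/(27 + 18)) = 264*(-1/45) = -88/15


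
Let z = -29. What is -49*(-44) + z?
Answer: 2127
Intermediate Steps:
-49*(-44) + z = -49*(-44) - 29 = 2156 - 29 = 2127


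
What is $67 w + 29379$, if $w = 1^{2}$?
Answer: $29446$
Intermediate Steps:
$w = 1$
$67 w + 29379 = 67 \cdot 1 + 29379 = 67 + 29379 = 29446$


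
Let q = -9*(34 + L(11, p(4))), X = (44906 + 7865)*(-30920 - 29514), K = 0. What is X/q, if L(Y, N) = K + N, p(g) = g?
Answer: 1594581307/171 ≈ 9.3250e+6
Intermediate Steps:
X = -3189162614 (X = 52771*(-60434) = -3189162614)
L(Y, N) = N (L(Y, N) = 0 + N = N)
q = -342 (q = -9*(34 + 4) = -9*38 = -342)
X/q = -3189162614/(-342) = -3189162614*(-1/342) = 1594581307/171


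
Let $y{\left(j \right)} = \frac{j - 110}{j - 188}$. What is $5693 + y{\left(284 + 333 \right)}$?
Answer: $\frac{62636}{11} \approx 5694.2$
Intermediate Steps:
$y{\left(j \right)} = \frac{-110 + j}{-188 + j}$
$5693 + y{\left(284 + 333 \right)} = 5693 + \frac{-110 + \left(284 + 333\right)}{-188 + \left(284 + 333\right)} = 5693 + \frac{-110 + 617}{-188 + 617} = 5693 + \frac{1}{429} \cdot 507 = 5693 + \frac{13}{11} = \frac{62636}{11}$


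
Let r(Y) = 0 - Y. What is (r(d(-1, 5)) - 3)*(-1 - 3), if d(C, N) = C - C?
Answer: 12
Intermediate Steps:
d(C, N) = 0
r(Y) = -Y
(r(d(-1, 5)) - 3)*(-1 - 3) = (-1*0 - 3)*(-1 - 3) = (0 - 3)*(-4) = -3*(-4) = 12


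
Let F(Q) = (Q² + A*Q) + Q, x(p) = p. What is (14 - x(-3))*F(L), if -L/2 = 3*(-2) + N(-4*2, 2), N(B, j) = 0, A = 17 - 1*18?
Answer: 2448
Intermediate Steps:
A = -1 (A = 17 - 18 = -1)
L = 12 (L = -2*(3*(-2) + 0) = -2*(-6 + 0) = -2*(-6) = 12)
F(Q) = Q² (F(Q) = (Q² - Q) + Q = Q²)
(14 - x(-3))*F(L) = (14 - 1*(-3))*12² = (14 + 3)*144 = 17*144 = 2448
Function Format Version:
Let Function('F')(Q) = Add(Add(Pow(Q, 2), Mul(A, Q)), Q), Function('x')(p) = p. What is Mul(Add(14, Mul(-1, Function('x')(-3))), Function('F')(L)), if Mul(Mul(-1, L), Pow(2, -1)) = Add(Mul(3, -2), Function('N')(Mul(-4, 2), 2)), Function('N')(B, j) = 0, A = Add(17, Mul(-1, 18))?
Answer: 2448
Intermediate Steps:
A = -1 (A = Add(17, -18) = -1)
L = 12 (L = Mul(-2, Add(Mul(3, -2), 0)) = Mul(-2, Add(-6, 0)) = Mul(-2, -6) = 12)
Function('F')(Q) = Pow(Q, 2) (Function('F')(Q) = Add(Add(Pow(Q, 2), Mul(-1, Q)), Q) = Pow(Q, 2))
Mul(Add(14, Mul(-1, Function('x')(-3))), Function('F')(L)) = Mul(Add(14, Mul(-1, -3)), Pow(12, 2)) = Mul(Add(14, 3), 144) = Mul(17, 144) = 2448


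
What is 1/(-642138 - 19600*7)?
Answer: -1/779338 ≈ -1.2831e-6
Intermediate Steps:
1/(-642138 - 19600*7) = 1/(-642138 - 2450*56) = 1/(-642138 - 137200) = 1/(-779338) = -1/779338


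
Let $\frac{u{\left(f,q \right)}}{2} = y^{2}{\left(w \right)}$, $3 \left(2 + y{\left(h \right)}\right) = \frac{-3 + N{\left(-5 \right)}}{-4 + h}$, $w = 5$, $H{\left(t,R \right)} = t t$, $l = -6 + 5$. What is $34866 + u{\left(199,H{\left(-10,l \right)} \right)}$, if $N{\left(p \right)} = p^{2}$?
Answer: $\frac{314306}{9} \approx 34923.0$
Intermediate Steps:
$l = -1$
$H{\left(t,R \right)} = t^{2}$
$y{\left(h \right)} = -2 + \frac{22}{3 \left(-4 + h\right)}$ ($y{\left(h \right)} = -2 + \frac{\left(-3 + \left(-5\right)^{2}\right) \frac{1}{-4 + h}}{3} = -2 + \frac{\left(-3 + 25\right) \frac{1}{-4 + h}}{3} = -2 + \frac{22 \frac{1}{-4 + h}}{3} = -2 + \frac{22}{3 \left(-4 + h\right)}$)
$u{\left(f,q \right)} = \frac{512}{9}$ ($u{\left(f,q \right)} = 2 \left(\frac{2 \left(23 - 15\right)}{3 \left(-4 + 5\right)}\right)^{2} = 2 \left(\frac{2 \left(23 - 15\right)}{3 \cdot 1}\right)^{2} = 2 \left(\frac{2}{3} \cdot 1 \cdot 8\right)^{2} = 2 \left(\frac{16}{3}\right)^{2} = 2 \cdot \frac{256}{9} = \frac{512}{9}$)
$34866 + u{\left(199,H{\left(-10,l \right)} \right)} = 34866 + \frac{512}{9} = \frac{314306}{9}$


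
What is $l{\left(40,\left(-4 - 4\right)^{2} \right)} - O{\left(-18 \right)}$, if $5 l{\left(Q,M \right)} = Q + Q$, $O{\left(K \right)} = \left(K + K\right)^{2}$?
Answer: $-1280$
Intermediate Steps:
$O{\left(K \right)} = 4 K^{2}$ ($O{\left(K \right)} = \left(2 K\right)^{2} = 4 K^{2}$)
$l{\left(Q,M \right)} = \frac{2 Q}{5}$ ($l{\left(Q,M \right)} = \frac{Q + Q}{5} = \frac{2 Q}{5}$)
$l{\left(40,\left(-4 - 4\right)^{2} \right)} - O{\left(-18 \right)} = \frac{2}{5} \cdot 40 - 4 \left(-18\right)^{2} = 16 - 4 \cdot 324 = 16 - 1296 = -1280$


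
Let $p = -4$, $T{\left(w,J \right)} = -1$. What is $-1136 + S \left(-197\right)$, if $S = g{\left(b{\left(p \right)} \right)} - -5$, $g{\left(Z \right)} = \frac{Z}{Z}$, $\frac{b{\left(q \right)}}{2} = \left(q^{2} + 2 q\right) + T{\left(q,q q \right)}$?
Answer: $-2318$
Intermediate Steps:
$b{\left(q \right)} = -2 + 2 q^{2} + 4 q$ ($b{\left(q \right)} = 2 \left(\left(q^{2} + 2 q\right) - 1\right) = 2 \left(-1 + q^{2} + 2 q\right) = -2 + 2 q^{2} + 4 q$)
$g{\left(Z \right)} = 1$
$S = 6$ ($S = 1 - -5 = 1 + 5 = 6$)
$-1136 + S \left(-197\right) = -1136 + 6 \left(-197\right) = -1136 - 1182 = -2318$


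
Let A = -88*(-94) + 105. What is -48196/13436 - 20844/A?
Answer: -170949469/28138343 ≈ -6.0753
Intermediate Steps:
A = 8377 (A = 8272 + 105 = 8377)
-48196/13436 - 20844/A = -48196/13436 - 20844/8377 = -48196*1/13436 - 20844*1/8377 = -12049/3359 - 20844/8377 = -170949469/28138343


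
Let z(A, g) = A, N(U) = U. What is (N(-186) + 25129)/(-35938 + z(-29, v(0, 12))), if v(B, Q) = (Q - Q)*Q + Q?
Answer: -24943/35967 ≈ -0.69350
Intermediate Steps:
v(B, Q) = Q (v(B, Q) = 0*Q + Q = 0 + Q = Q)
(N(-186) + 25129)/(-35938 + z(-29, v(0, 12))) = (-186 + 25129)/(-35938 - 29) = 24943/(-35967) = 24943*(-1/35967) = -24943/35967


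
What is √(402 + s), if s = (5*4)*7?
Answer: √542 ≈ 23.281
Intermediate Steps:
s = 140 (s = 20*7 = 140)
√(402 + s) = √(402 + 140) = √542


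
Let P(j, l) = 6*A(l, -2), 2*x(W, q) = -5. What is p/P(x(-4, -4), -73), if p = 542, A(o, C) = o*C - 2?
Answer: 271/432 ≈ 0.62731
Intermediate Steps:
A(o, C) = -2 + C*o (A(o, C) = C*o - 2 = -2 + C*o)
x(W, q) = -5/2 (x(W, q) = (1/2)*(-5) = -5/2)
P(j, l) = -12 - 12*l (P(j, l) = 6*(-2 - 2*l) = -12 - 12*l)
p/P(x(-4, -4), -73) = 542/(-12 - 12*(-73)) = 542/(-12 + 876) = 542/864 = 542*(1/864) = 271/432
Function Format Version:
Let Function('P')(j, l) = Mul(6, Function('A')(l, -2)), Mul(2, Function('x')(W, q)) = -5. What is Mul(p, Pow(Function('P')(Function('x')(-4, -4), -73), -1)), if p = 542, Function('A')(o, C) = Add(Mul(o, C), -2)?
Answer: Rational(271, 432) ≈ 0.62731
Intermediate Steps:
Function('A')(o, C) = Add(-2, Mul(C, o)) (Function('A')(o, C) = Add(Mul(C, o), -2) = Add(-2, Mul(C, o)))
Function('x')(W, q) = Rational(-5, 2) (Function('x')(W, q) = Mul(Rational(1, 2), -5) = Rational(-5, 2))
Function('P')(j, l) = Add(-12, Mul(-12, l)) (Function('P')(j, l) = Mul(6, Add(-2, Mul(-2, l))) = Add(-12, Mul(-12, l)))
Mul(p, Pow(Function('P')(Function('x')(-4, -4), -73), -1)) = Mul(542, Pow(Add(-12, Mul(-12, -73)), -1)) = Mul(542, Pow(Add(-12, 876), -1)) = Mul(542, Pow(864, -1)) = Mul(542, Rational(1, 864)) = Rational(271, 432)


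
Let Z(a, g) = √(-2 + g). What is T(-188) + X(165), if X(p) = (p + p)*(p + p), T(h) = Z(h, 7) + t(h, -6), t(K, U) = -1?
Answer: 108899 + √5 ≈ 1.0890e+5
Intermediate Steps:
T(h) = -1 + √5 (T(h) = √(-2 + 7) - 1 = √5 - 1 = -1 + √5)
X(p) = 4*p² (X(p) = (2*p)*(2*p) = 4*p²)
T(-188) + X(165) = (-1 + √5) + 4*165² = (-1 + √5) + 4*27225 = (-1 + √5) + 108900 = 108899 + √5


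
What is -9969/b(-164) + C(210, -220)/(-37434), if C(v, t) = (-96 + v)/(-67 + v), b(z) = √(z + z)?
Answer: -19/892177 + 9969*I*√82/164 ≈ -2.1296e-5 + 550.45*I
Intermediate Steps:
b(z) = √2*√z (b(z) = √(2*z) = √2*√z)
C(v, t) = (-96 + v)/(-67 + v)
-9969/b(-164) + C(210, -220)/(-37434) = -9969*(-I*√82/164) + ((-96 + 210)/(-67 + 210))/(-37434) = -9969*(-I*√82/164) + (114/143)*(-1/37434) = -9969*(-I*√82/164) + ((1/143)*114)*(-1/37434) = -(-9969)*I*√82/164 + (114/143)*(-1/37434) = 9969*I*√82/164 - 19/892177 = -19/892177 + 9969*I*√82/164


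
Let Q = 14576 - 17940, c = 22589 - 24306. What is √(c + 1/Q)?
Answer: I*√5775989/58 ≈ 41.437*I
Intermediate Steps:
c = -1717
Q = -3364
√(c + 1/Q) = √(-1717 + 1/(-3364)) = √(-1717 - 1/3364) = √(-5775989/3364) = I*√5775989/58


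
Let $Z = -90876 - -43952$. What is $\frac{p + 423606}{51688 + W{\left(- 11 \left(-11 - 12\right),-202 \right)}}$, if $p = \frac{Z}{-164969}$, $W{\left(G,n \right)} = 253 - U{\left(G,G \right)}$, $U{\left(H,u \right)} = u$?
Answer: $\frac{34940952569}{4263458836} \approx 8.1954$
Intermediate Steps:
$W{\left(G,n \right)} = 253 - G$
$Z = -46924$ ($Z = -90876 + 43952 = -46924$)
$p = \frac{46924}{164969}$ ($p = - \frac{46924}{-164969} = \left(-46924\right) \left(- \frac{1}{164969}\right) = \frac{46924}{164969} \approx 0.28444$)
$\frac{p + 423606}{51688 + W{\left(- 11 \left(-11 - 12\right),-202 \right)}} = \frac{\frac{46924}{164969} + 423606}{51688 + \left(253 - - 11 \left(-11 - 12\right)\right)} = \frac{69881905138}{164969 \left(51688 + \left(253 - \left(-11\right) \left(-23\right)\right)\right)} = \frac{69881905138}{164969 \left(51688 + \left(253 - 253\right)\right)} = \frac{69881905138}{164969 \left(51688 + 0\right)} = \frac{69881905138}{164969 \cdot 51688} = \frac{69881905138}{164969} \cdot \frac{1}{51688} = \frac{34940952569}{4263458836}$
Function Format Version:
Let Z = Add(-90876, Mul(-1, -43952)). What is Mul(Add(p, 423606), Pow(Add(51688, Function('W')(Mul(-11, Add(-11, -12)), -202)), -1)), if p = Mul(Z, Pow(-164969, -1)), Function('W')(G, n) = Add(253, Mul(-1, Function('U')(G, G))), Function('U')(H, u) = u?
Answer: Rational(34940952569, 4263458836) ≈ 8.1954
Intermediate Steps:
Function('W')(G, n) = Add(253, Mul(-1, G))
Z = -46924 (Z = Add(-90876, 43952) = -46924)
p = Rational(46924, 164969) (p = Mul(-46924, Pow(-164969, -1)) = Mul(-46924, Rational(-1, 164969)) = Rational(46924, 164969) ≈ 0.28444)
Mul(Add(p, 423606), Pow(Add(51688, Function('W')(Mul(-11, Add(-11, -12)), -202)), -1)) = Mul(Add(Rational(46924, 164969), 423606), Pow(Add(51688, Add(253, Mul(-1, Mul(-11, Add(-11, -12))))), -1)) = Mul(Rational(69881905138, 164969), Pow(Add(51688, Add(253, Mul(-1, Mul(-11, -23)))), -1)) = Mul(Rational(69881905138, 164969), Pow(Add(51688, Add(253, Mul(-1, 253))), -1)) = Mul(Rational(69881905138, 164969), Pow(Add(51688, Add(253, -253)), -1)) = Mul(Rational(69881905138, 164969), Pow(Add(51688, 0), -1)) = Mul(Rational(69881905138, 164969), Pow(51688, -1)) = Mul(Rational(69881905138, 164969), Rational(1, 51688)) = Rational(34940952569, 4263458836)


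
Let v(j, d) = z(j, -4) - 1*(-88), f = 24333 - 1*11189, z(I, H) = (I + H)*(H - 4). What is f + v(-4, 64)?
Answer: 13296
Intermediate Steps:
z(I, H) = (-4 + H)*(H + I) (z(I, H) = (H + I)*(-4 + H) = (-4 + H)*(H + I))
f = 13144 (f = 24333 - 11189 = 13144)
v(j, d) = 120 - 8*j (v(j, d) = ((-4)² - 4*(-4) - 4*j - 4*j) - 1*(-88) = (16 + 16 - 4*j - 4*j) + 88 = (32 - 8*j) + 88 = 120 - 8*j)
f + v(-4, 64) = 13144 + (120 - 8*(-4)) = 13144 + (120 + 32) = 13144 + 152 = 13296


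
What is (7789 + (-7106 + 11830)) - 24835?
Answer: -12322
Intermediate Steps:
(7789 + (-7106 + 11830)) - 24835 = (7789 + 4724) - 24835 = 12513 - 24835 = -12322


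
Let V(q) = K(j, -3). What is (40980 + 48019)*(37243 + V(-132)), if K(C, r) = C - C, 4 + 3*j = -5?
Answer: 3314589757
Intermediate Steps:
j = -3 (j = -4/3 + (1/3)*(-5) = -4/3 - 5/3 = -3)
K(C, r) = 0
V(q) = 0
(40980 + 48019)*(37243 + V(-132)) = (40980 + 48019)*(37243 + 0) = 88999*37243 = 3314589757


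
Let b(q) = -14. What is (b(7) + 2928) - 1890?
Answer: 1024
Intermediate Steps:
(b(7) + 2928) - 1890 = (-14 + 2928) - 1890 = 2914 - 1890 = 1024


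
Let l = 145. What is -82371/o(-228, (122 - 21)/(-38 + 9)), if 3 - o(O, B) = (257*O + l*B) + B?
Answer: -2388759/1714117 ≈ -1.3936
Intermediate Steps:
o(O, B) = 3 - 257*O - 146*B (o(O, B) = 3 - ((257*O + 145*B) + B) = 3 - ((145*B + 257*O) + B) = 3 - (146*B + 257*O) = 3 + (-257*O - 146*B) = 3 - 257*O - 146*B)
-82371/o(-228, (122 - 21)/(-38 + 9)) = -82371/(3 - 257*(-228) - 146*(122 - 21)/(-38 + 9)) = -82371/(3 + 58596 - 14746/(-29)) = -82371/(3 + 58596 - 14746*(-1)/29) = -82371/(3 + 58596 - 146*(-101/29)) = -82371/(3 + 58596 + 14746/29) = -82371/1714117/29 = -82371*29/1714117 = -2388759/1714117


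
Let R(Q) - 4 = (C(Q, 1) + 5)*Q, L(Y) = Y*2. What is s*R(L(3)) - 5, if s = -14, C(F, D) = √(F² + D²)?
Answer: -481 - 84*√37 ≈ -991.95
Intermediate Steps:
C(F, D) = √(D² + F²)
L(Y) = 2*Y
R(Q) = 4 + Q*(5 + √(1 + Q²)) (R(Q) = 4 + (√(1² + Q²) + 5)*Q = 4 + (√(1 + Q²) + 5)*Q = 4 + (5 + √(1 + Q²))*Q = 4 + Q*(5 + √(1 + Q²)))
s*R(L(3)) - 5 = -14*(4 + 5*(2*3) + (2*3)*√(1 + (2*3)²)) - 5 = -14*(4 + 5*6 + 6*√(1 + 6²)) - 5 = -14*(4 + 30 + 6*√(1 + 36)) - 5 = -14*(4 + 30 + 6*√37) - 5 = -14*(34 + 6*√37) - 5 = (-476 - 84*√37) - 5 = -481 - 84*√37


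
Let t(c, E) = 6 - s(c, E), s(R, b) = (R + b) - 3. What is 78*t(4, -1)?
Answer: 468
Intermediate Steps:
s(R, b) = -3 + R + b
t(c, E) = 9 - E - c (t(c, E) = 6 - (-3 + c + E) = 6 - (-3 + E + c) = 6 + (3 - E - c) = 9 - E - c)
78*t(4, -1) = 78*(9 - 1*(-1) - 1*4) = 78*(9 + 1 - 4) = 78*6 = 468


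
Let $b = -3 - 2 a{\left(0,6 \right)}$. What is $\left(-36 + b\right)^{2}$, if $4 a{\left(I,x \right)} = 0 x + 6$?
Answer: $1764$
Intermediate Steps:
$a{\left(I,x \right)} = \frac{3}{2}$ ($a{\left(I,x \right)} = \frac{0 x + 6}{4} = \frac{0 + 6}{4} = \frac{1}{4} \cdot 6 = \frac{3}{2}$)
$b = -6$ ($b = -3 - 3 = -6$)
$\left(-36 + b\right)^{2} = \left(-36 - 6\right)^{2} = \left(-42\right)^{2} = 1764$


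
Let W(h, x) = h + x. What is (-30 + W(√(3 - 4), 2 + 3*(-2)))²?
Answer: (34 - I)² ≈ 1155.0 - 68.0*I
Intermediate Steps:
(-30 + W(√(3 - 4), 2 + 3*(-2)))² = (-30 + (√(3 - 4) + (2 + 3*(-2))))² = (-30 + (√(-1) + (2 - 6)))² = (-30 + (I - 4))² = (-30 + (-4 + I))² = (-34 + I)²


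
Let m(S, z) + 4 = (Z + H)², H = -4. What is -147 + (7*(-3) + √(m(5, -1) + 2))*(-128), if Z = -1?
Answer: 2541 - 128*√23 ≈ 1927.1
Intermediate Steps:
m(S, z) = 21 (m(S, z) = -4 + (-1 - 4)² = -4 + (-5)² = -4 + 25 = 21)
-147 + (7*(-3) + √(m(5, -1) + 2))*(-128) = -147 + (7*(-3) + √(21 + 2))*(-128) = -147 + (-21 + √23)*(-128) = -147 + (2688 - 128*√23) = 2541 - 128*√23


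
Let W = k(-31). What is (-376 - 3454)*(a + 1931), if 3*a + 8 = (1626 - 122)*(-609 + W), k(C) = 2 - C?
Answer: 3295787770/3 ≈ 1.0986e+9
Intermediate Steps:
W = 33 (W = 2 - 1*(-31) = 2 + 31 = 33)
a = -866312/3 (a = -8/3 + ((1626 - 122)*(-609 + 33))/3 = -8/3 + (1504*(-576))/3 = -8/3 + (⅓)*(-866304) = -8/3 - 288768 = -866312/3 ≈ -2.8877e+5)
(-376 - 3454)*(a + 1931) = (-376 - 3454)*(-866312/3 + 1931) = -3830*(-860519/3) = 3295787770/3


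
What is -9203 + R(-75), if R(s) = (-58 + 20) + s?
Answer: -9316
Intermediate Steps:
R(s) = -38 + s
-9203 + R(-75) = -9203 + (-38 - 75) = -9203 - 113 = -9316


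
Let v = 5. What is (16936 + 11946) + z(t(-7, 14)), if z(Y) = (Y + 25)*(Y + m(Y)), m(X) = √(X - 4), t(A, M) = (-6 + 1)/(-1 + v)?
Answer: 461637/16 + 95*I*√21/8 ≈ 28852.0 + 54.418*I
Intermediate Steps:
t(A, M) = -5/4 (t(A, M) = (-6 + 1)/(-1 + 5) = -5/4)
m(X) = √(-4 + X)
z(Y) = (25 + Y)*(Y + √(-4 + Y)) (z(Y) = (Y + 25)*(Y + √(-4 + Y)) = (25 + Y)*(Y + √(-4 + Y)))
(16936 + 11946) + z(t(-7, 14)) = (16936 + 11946) + ((-5/4)² + 25*(-5/4) + 25*√(-4 - 5/4) - 5*√(-4 - 5/4)/4) = 28882 + (25/16 - 125/4 + 25*√(-21/4) - 5*I*√21/8) = 28882 + (25/16 - 125/4 + 25*(I*√21/2) - 5*I*√21/8) = 28882 + (25/16 - 125/4 + 25*I*√21/2 - 5*I*√21/8) = 28882 + (-475/16 + 95*I*√21/8) = 461637/16 + 95*I*√21/8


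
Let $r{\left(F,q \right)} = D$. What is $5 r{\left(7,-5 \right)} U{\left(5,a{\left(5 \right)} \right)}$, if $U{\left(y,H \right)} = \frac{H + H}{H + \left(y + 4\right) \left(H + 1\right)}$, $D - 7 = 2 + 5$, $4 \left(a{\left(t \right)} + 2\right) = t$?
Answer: $-70$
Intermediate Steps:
$a{\left(t \right)} = -2 + \frac{t}{4}$
$D = 14$ ($D = 7 + \left(2 + 5\right) = 7 + 7 = 14$)
$U{\left(y,H \right)} = \frac{2 H}{H + \left(1 + H\right) \left(4 + y\right)}$ ($U{\left(y,H \right)} = \frac{2 H}{H + \left(4 + y\right) \left(1 + H\right)} = \frac{2 H}{H + \left(1 + H\right) \left(4 + y\right)}$)
$r{\left(F,q \right)} = 14$
$5 r{\left(7,-5 \right)} U{\left(5,a{\left(5 \right)} \right)} = 5 \cdot 14 \frac{2 \left(-2 + \frac{1}{4} \cdot 5\right)}{4 + 5 + 5 \left(-2 + \frac{1}{4} \cdot 5\right) + \left(-2 + \frac{1}{4} \cdot 5\right) 5} = 70 \frac{2 \left(-2 + \frac{5}{4}\right)}{4 + 5 + 5 \left(-2 + \frac{5}{4}\right) + \left(-2 + \frac{5}{4}\right) 5} = 70 \cdot 2 \left(- \frac{3}{4}\right) \frac{1}{4 + 5 + 5 \left(- \frac{3}{4}\right) - \frac{15}{4}} = 70 \cdot 2 \left(- \frac{3}{4}\right) \frac{1}{4 + 5 - \frac{15}{4} - \frac{15}{4}} = 70 \cdot 2 \left(- \frac{3}{4}\right) \frac{1}{\frac{3}{2}} = 70 \cdot 2 \left(- \frac{3}{4}\right) \frac{2}{3} = 70 \left(-1\right) = -70$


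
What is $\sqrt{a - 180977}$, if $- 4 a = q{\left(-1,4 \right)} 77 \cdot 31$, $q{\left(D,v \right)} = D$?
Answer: $\frac{3 i \sqrt{80169}}{2} \approx 424.71 i$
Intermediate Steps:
$a = \frac{2387}{4}$ ($a = - \frac{\left(-1\right) 77 \cdot 31}{4} = - \frac{\left(-77\right) 31}{4} = \left(- \frac{1}{4}\right) \left(-2387\right) = \frac{2387}{4} \approx 596.75$)
$\sqrt{a - 180977} = \sqrt{\frac{2387}{4} - 180977} = \sqrt{- \frac{721521}{4}} = \frac{3 i \sqrt{80169}}{2}$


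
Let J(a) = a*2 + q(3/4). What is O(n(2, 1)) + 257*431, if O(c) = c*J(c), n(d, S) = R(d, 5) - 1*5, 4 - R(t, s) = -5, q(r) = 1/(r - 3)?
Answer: 997175/9 ≈ 1.1080e+5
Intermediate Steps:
q(r) = 1/(-3 + r)
R(t, s) = 9 (R(t, s) = 4 - 1*(-5) = 4 + 5 = 9)
J(a) = -4/9 + 2*a (J(a) = a*2 + 1/(-3 + 3/4) = 2*a + 1/(-3 + 3*(¼)) = 2*a + 1/(-3 + ¾) = 2*a + 1/(-9/4) = 2*a - 4/9 = -4/9 + 2*a)
n(d, S) = 4 (n(d, S) = 9 - 1*5 = 9 - 5 = 4)
O(c) = c*(-4/9 + 2*c)
O(n(2, 1)) + 257*431 = (2/9)*4*(-2 + 9*4) + 257*431 = (2/9)*4*(-2 + 36) + 110767 = (2/9)*4*34 + 110767 = 272/9 + 110767 = 997175/9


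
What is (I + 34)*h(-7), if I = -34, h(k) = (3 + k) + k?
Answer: 0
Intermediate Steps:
h(k) = 3 + 2*k
(I + 34)*h(-7) = (-34 + 34)*(3 + 2*(-7)) = 0*(3 - 14) = 0*(-11) = 0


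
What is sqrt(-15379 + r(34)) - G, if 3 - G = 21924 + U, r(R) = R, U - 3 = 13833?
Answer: 35757 + 3*I*sqrt(1705) ≈ 35757.0 + 123.87*I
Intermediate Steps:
U = 13836 (U = 3 + 13833 = 13836)
G = -35757 (G = 3 - (21924 + 13836) = 3 - 1*35760 = 3 - 35760 = -35757)
sqrt(-15379 + r(34)) - G = sqrt(-15379 + 34) - 1*(-35757) = sqrt(-15345) + 35757 = 3*I*sqrt(1705) + 35757 = 35757 + 3*I*sqrt(1705)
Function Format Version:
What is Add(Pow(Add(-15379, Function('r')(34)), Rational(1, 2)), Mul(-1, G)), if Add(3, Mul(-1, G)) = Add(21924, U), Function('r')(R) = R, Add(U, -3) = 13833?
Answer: Add(35757, Mul(3, I, Pow(1705, Rational(1, 2)))) ≈ Add(35757., Mul(123.87, I))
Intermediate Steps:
U = 13836 (U = Add(3, 13833) = 13836)
G = -35757 (G = Add(3, Mul(-1, Add(21924, 13836))) = Add(3, Mul(-1, 35760)) = Add(3, -35760) = -35757)
Add(Pow(Add(-15379, Function('r')(34)), Rational(1, 2)), Mul(-1, G)) = Add(Pow(Add(-15379, 34), Rational(1, 2)), Mul(-1, -35757)) = Add(Pow(-15345, Rational(1, 2)), 35757) = Add(Mul(3, I, Pow(1705, Rational(1, 2))), 35757) = Add(35757, Mul(3, I, Pow(1705, Rational(1, 2))))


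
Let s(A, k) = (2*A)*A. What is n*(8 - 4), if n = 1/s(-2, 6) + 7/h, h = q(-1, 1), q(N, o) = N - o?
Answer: -27/2 ≈ -13.500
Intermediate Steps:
h = -2 (h = -1 - 1*1 = -1 - 1 = -2)
s(A, k) = 2*A²
n = -27/8 (n = 1/(2*(-2)²) + 7/(-2) = 1/(2*4) + 7*(-½) = 1/8 - 7/2 = 1*(⅛) - 7/2 = ⅛ - 7/2 = -27/8 ≈ -3.3750)
n*(8 - 4) = -27*(8 - 4)/8 = -27/8*4 = -27/2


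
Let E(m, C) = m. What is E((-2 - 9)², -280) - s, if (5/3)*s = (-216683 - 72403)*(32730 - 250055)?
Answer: -37695368849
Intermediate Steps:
s = 37695368970 (s = 3*((-216683 - 72403)*(32730 - 250055))/5 = 3*(-289086*(-217325))/5 = (⅗)*62825614950 = 37695368970)
E((-2 - 9)², -280) - s = (-2 - 9)² - 1*37695368970 = (-11)² - 37695368970 = 121 - 37695368970 = -37695368849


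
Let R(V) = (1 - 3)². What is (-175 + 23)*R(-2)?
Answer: -608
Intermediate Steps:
R(V) = 4 (R(V) = (-2)² = 4)
(-175 + 23)*R(-2) = (-175 + 23)*4 = -152*4 = -608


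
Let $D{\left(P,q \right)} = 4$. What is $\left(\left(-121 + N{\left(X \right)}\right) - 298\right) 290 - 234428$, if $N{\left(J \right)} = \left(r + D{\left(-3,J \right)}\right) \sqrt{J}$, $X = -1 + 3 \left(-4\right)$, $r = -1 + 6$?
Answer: $-355938 + 2610 i \sqrt{13} \approx -3.5594 \cdot 10^{5} + 9410.5 i$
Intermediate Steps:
$r = 5$
$X = -13$ ($X = -1 - 12 = -13$)
$N{\left(J \right)} = 9 \sqrt{J}$ ($N{\left(J \right)} = \left(5 + 4\right) \sqrt{J} = 9 \sqrt{J}$)
$\left(\left(-121 + N{\left(X \right)}\right) - 298\right) 290 - 234428 = \left(\left(-121 + 9 \sqrt{-13}\right) - 298\right) 290 - 234428 = \left(\left(-121 + 9 i \sqrt{13}\right) - 298\right) 290 - 234428 = \left(-419 + 9 i \sqrt{13}\right) 290 - 234428 = \left(-121510 + 2610 i \sqrt{13}\right) - 234428 = -355938 + 2610 i \sqrt{13}$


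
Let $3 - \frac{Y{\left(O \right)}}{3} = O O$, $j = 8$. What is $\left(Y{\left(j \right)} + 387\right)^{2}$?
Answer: $41616$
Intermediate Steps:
$Y{\left(O \right)} = 9 - 3 O^{2}$ ($Y{\left(O \right)} = 9 - 3 O O = 9 - 3 O^{2}$)
$\left(Y{\left(j \right)} + 387\right)^{2} = \left(\left(9 - 3 \cdot 8^{2}\right) + 387\right)^{2} = \left(\left(9 - 192\right) + 387\right)^{2} = \left(-183 + 387\right)^{2} = 204^{2} = 41616$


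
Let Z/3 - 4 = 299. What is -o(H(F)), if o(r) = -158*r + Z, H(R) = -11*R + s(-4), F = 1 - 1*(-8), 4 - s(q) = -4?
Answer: -15287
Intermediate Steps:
Z = 909 (Z = 12 + 3*299 = 12 + 897 = 909)
s(q) = 8 (s(q) = 4 - 1*(-4) = 4 + 4 = 8)
F = 9 (F = 1 + 8 = 9)
H(R) = 8 - 11*R (H(R) = -11*R + 8 = 8 - 11*R)
o(r) = 909 - 158*r (o(r) = -158*r + 909 = 909 - 158*r)
-o(H(F)) = -(909 - 158*(8 - 11*9)) = -(909 - 158*(8 - 99)) = -(909 - 158*(-91)) = -(909 + 14378) = -1*15287 = -15287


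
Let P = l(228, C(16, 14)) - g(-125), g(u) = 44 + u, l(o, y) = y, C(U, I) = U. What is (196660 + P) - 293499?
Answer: -96742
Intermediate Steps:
P = 97 (P = 16 - (44 - 125) = 16 - 1*(-81) = 16 + 81 = 97)
(196660 + P) - 293499 = (196660 + 97) - 293499 = 196757 - 293499 = -96742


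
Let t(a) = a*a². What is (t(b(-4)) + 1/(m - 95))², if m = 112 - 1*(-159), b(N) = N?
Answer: 126855169/30976 ≈ 4095.3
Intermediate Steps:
m = 271 (m = 112 + 159 = 271)
t(a) = a³
(t(b(-4)) + 1/(m - 95))² = ((-4)³ + 1/(271 - 95))² = (-64 + 1/176)² = (-11263/176)² = 126855169/30976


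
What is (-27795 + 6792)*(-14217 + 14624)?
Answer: -8548221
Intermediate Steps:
(-27795 + 6792)*(-14217 + 14624) = -21003*407 = -8548221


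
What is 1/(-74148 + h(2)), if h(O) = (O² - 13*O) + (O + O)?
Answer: -1/74166 ≈ -1.3483e-5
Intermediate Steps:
h(O) = O² - 11*O (h(O) = (O² - 13*O) + 2*O = O² - 11*O)
1/(-74148 + h(2)) = 1/(-74148 + 2*(-11 + 2)) = 1/(-74148 + 2*(-9)) = 1/(-74148 - 18) = 1/(-74166) = -1/74166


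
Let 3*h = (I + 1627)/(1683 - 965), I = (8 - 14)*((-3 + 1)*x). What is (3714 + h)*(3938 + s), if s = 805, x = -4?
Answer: 12650426835/718 ≈ 1.7619e+7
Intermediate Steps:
I = -48 (I = (8 - 14)*((-3 + 1)*(-4)) = -(-12)*(-4) = -6*8 = -48)
h = 1579/2154 (h = ((-48 + 1627)/(1683 - 965))/3 = (1579/718)/3 = (1579*(1/718))/3 = (⅓)*(1579/718) = 1579/2154 ≈ 0.73306)
(3714 + h)*(3938 + s) = (3714 + 1579/2154)*(3938 + 805) = (8001535/2154)*4743 = 12650426835/718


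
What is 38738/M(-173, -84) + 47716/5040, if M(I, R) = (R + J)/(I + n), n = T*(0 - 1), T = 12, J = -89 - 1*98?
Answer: 9033060559/341460 ≈ 26454.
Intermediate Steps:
J = -187 (J = -89 - 98 = -187)
n = -12 (n = 12*(0 - 1) = 12*(-1) = -12)
M(I, R) = (-187 + R)/(-12 + I) (M(I, R) = (R - 187)/(I - 12) = (-187 + R)/(-12 + I))
38738/M(-173, -84) + 47716/5040 = 38738/(((-187 - 84)/(-12 - 173))) + 47716/5040 = 38738/((-271/(-185))) + 47716*(1/5040) = 38738/((-1/185*(-271))) + 11929/1260 = 38738/(271/185) + 11929/1260 = 38738*(185/271) + 11929/1260 = 7166530/271 + 11929/1260 = 9033060559/341460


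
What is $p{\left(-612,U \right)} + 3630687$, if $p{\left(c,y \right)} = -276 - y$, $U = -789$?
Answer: $3631200$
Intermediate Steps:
$p{\left(-612,U \right)} + 3630687 = \left(-276 - -789\right) + 3630687 = \left(-276 + 789\right) + 3630687 = 513 + 3630687 = 3631200$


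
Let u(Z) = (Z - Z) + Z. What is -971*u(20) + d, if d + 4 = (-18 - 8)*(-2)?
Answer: -19372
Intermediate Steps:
u(Z) = Z (u(Z) = 0 + Z = Z)
d = 48 (d = -4 + (-18 - 8)*(-2) = -4 - 26*(-2) = -4 + 52 = 48)
-971*u(20) + d = -971*20 + 48 = -19420 + 48 = -19372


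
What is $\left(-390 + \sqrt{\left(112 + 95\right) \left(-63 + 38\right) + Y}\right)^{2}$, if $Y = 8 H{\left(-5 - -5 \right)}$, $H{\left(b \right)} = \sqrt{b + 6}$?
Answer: $\left(390 - \sqrt{-5175 + 8 \sqrt{6}}\right)^{2} \approx 1.4694 \cdot 10^{5} - 56005.0 i$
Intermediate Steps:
$H{\left(b \right)} = \sqrt{6 + b}$
$Y = 8 \sqrt{6}$ ($Y = 8 \sqrt{6 - 0} = 8 \sqrt{6 + \left(-5 + 5\right)} = 8 \sqrt{6 + 0} = 8 \sqrt{6} \approx 19.596$)
$\left(-390 + \sqrt{\left(112 + 95\right) \left(-63 + 38\right) + Y}\right)^{2} = \left(-390 + \sqrt{\left(112 + 95\right) \left(-63 + 38\right) + 8 \sqrt{6}}\right)^{2} = \left(-390 + \sqrt{207 \left(-25\right) + 8 \sqrt{6}}\right)^{2} = \left(-390 + \sqrt{-5175 + 8 \sqrt{6}}\right)^{2}$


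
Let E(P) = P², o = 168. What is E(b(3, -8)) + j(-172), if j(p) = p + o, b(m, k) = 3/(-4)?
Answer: -55/16 ≈ -3.4375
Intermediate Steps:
b(m, k) = -¾ (b(m, k) = 3*(-¼) = -¾)
j(p) = 168 + p (j(p) = p + 168 = 168 + p)
E(b(3, -8)) + j(-172) = (-¾)² + (168 - 172) = 9/16 - 4 = -55/16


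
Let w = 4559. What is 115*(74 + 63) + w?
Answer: 20314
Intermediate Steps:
115*(74 + 63) + w = 115*(74 + 63) + 4559 = 115*137 + 4559 = 15755 + 4559 = 20314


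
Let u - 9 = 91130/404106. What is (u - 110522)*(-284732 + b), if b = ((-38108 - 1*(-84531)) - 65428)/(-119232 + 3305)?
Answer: 105293211260710485688/3346199733 ≈ 3.1467e+10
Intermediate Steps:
u = 1864042/202053 (u = 9 + 91130/404106 = 9 + 91130*(1/404106) = 9 + 45565/202053 = 1864042/202053 ≈ 9.2255)
b = 2715/16561 (b = ((-38108 + 84531) - 65428)/(-115927) = (46423 - 65428)*(-1/115927) = -19005*(-1/115927) = 2715/16561 ≈ 0.16394)
(u - 110522)*(-284732 + b) = (1864042/202053 - 110522)*(-284732 + 2715/16561) = -22329437624/202053*(-4715443937/16561) = 105293211260710485688/3346199733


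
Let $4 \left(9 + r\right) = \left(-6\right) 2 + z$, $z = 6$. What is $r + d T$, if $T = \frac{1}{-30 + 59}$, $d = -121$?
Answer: $- \frac{851}{58} \approx -14.672$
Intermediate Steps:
$T = \frac{1}{29} \approx 0.034483$
$r = - \frac{21}{2}$ ($r = -9 + \frac{\left(-6\right) 2 + 6}{4} = -9 + \frac{-12 + 6}{4} = -9 + \frac{1}{4} \left(-6\right) = -9 - \frac{3}{2} = - \frac{21}{2} \approx -10.5$)
$r + d T = - \frac{21}{2} - \frac{121}{29} = - \frac{851}{58}$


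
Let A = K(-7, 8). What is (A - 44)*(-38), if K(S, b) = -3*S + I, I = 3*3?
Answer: 532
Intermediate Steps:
I = 9
K(S, b) = 9 - 3*S (K(S, b) = -3*S + 9 = 9 - 3*S)
A = 30 (A = 9 - 3*(-7) = 9 + 21 = 30)
(A - 44)*(-38) = (30 - 44)*(-38) = -14*(-38) = 532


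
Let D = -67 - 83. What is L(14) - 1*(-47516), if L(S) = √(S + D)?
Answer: 47516 + 2*I*√34 ≈ 47516.0 + 11.662*I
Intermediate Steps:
D = -150
L(S) = √(-150 + S) (L(S) = √(S - 150) = √(-150 + S))
L(14) - 1*(-47516) = √(-150 + 14) - 1*(-47516) = √(-136) + 47516 = 2*I*√34 + 47516 = 47516 + 2*I*√34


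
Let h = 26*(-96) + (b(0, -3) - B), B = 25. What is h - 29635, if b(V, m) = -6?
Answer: -32162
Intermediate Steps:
h = -2527 (h = 26*(-96) + (-6 - 1*25) = -2496 + (-6 - 25) = -2496 - 31 = -2527)
h - 29635 = -2527 - 29635 = -32162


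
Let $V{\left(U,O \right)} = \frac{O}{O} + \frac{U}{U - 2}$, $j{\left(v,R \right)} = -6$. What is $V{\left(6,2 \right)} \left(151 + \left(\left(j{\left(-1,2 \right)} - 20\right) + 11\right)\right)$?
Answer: $340$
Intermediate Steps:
$V{\left(U,O \right)} = 1 + \frac{U}{-2 + U}$
$V{\left(6,2 \right)} \left(151 + \left(\left(j{\left(-1,2 \right)} - 20\right) + 11\right)\right) = \frac{2 \left(-1 + 6\right)}{-2 + 6} \left(151 + \left(\left(-6 - 20\right) + 11\right)\right) = 2 \cdot \frac{1}{4} \cdot 5 \left(151 + \left(-26 + 11\right)\right) = 2 \cdot \frac{1}{4} \cdot 5 \left(151 - 15\right) = \frac{5}{2} \cdot 136 = 340$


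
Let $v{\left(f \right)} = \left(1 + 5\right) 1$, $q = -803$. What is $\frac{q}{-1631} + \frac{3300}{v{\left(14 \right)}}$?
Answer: $\frac{897853}{1631} \approx 550.49$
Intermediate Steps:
$v{\left(f \right)} = 6$ ($v{\left(f \right)} = 6 \cdot 1 = 6$)
$\frac{q}{-1631} + \frac{3300}{v{\left(14 \right)}} = - \frac{803}{-1631} + \frac{3300}{6} = \left(-803\right) \left(- \frac{1}{1631}\right) + 3300 \cdot \frac{1}{6} = \frac{803}{1631} + 550 = \frac{897853}{1631}$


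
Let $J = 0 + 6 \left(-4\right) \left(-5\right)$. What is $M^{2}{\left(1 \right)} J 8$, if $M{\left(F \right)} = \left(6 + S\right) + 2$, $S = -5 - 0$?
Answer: $8640$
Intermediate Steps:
$S = -5$ ($S = -5 + 0 = -5$)
$M{\left(F \right)} = 3$ ($M{\left(F \right)} = \left(6 - 5\right) + 2 = 1 + 2 = 3$)
$J = 120$ ($J = 0 - -120 = 0 + 120 = 120$)
$M^{2}{\left(1 \right)} J 8 = 3^{2} \cdot 120 \cdot 8 = 9 \cdot 960 = 8640$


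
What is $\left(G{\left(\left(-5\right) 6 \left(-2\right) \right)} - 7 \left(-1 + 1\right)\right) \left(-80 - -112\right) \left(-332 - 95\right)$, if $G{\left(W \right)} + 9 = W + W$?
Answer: $-1516704$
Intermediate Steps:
$G{\left(W \right)} = -9 + 2 W$ ($G{\left(W \right)} = -9 + \left(W + W\right) = -9 + 2 W$)
$\left(G{\left(\left(-5\right) 6 \left(-2\right) \right)} - 7 \left(-1 + 1\right)\right) \left(-80 - -112\right) \left(-332 - 95\right) = \left(\left(-9 + 2 \left(-5\right) 6 \left(-2\right)\right) - 7 \left(-1 + 1\right)\right) \left(-80 - -112\right) \left(-332 - 95\right) = \left(\left(-9 + 2 \left(\left(-30\right) \left(-2\right)\right)\right) - 0\right) \left(-80 + \left(\left(-34 + 54\right) + 92\right)\right) \left(-427\right) = \left(\left(-9 + 2 \cdot 60\right) + 0\right) \left(-80 + \left(20 + 92\right)\right) \left(-427\right) = \left(\left(-9 + 120\right) + 0\right) \left(-80 + 112\right) \left(-427\right) = \left(111 + 0\right) 32 \left(-427\right) = 111 \cdot 32 \left(-427\right) = 3552 \left(-427\right) = -1516704$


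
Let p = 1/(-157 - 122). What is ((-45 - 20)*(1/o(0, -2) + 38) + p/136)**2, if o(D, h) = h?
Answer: 8554122817227001/1439747136 ≈ 5.9414e+6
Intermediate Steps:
p = -1/279 (p = 1/(-279) = -1/279 ≈ -0.0035842)
((-45 - 20)*(1/o(0, -2) + 38) + p/136)**2 = ((-45 - 20)*(1/(-2) + 38) - 1/279/136)**2 = (-65*(-1/2 + 38) - 1/279*1/136)**2 = (-65*75/2 - 1/37944)**2 = (-4875/2 - 1/37944)**2 = (-92488501/37944)**2 = 8554122817227001/1439747136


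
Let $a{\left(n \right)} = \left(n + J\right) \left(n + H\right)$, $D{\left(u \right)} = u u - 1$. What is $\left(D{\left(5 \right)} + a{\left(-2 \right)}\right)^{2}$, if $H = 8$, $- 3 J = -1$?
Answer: $196$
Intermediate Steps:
$J = \frac{1}{3}$ ($J = \left(- \frac{1}{3}\right) \left(-1\right) = \frac{1}{3} \approx 0.33333$)
$D{\left(u \right)} = -1 + u^{2}$ ($D{\left(u \right)} = u^{2} - 1 = -1 + u^{2}$)
$a{\left(n \right)} = \left(8 + n\right) \left(\frac{1}{3} + n\right)$ ($a{\left(n \right)} = \left(n + \frac{1}{3}\right) \left(n + 8\right) = \left(\frac{1}{3} + n\right) \left(8 + n\right) = \left(8 + n\right) \left(\frac{1}{3} + n\right)$)
$\left(D{\left(5 \right)} + a{\left(-2 \right)}\right)^{2} = \left(\left(-1 + 5^{2}\right) + \left(\frac{8}{3} + \left(-2\right)^{2} + \frac{25}{3} \left(-2\right)\right)\right)^{2} = \left(\left(-1 + 25\right) + \left(\frac{8}{3} + 4 - \frac{50}{3}\right)\right)^{2} = \left(24 - 10\right)^{2} = 14^{2} = 196$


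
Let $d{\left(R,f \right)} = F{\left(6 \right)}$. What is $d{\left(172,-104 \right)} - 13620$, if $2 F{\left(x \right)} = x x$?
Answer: $-13602$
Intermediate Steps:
$F{\left(x \right)} = \frac{x^{2}}{2}$ ($F{\left(x \right)} = \frac{x x}{2} = \frac{x^{2}}{2}$)
$d{\left(R,f \right)} = 18$ ($d{\left(R,f \right)} = \frac{6^{2}}{2} = \frac{1}{2} \cdot 36 = 18$)
$d{\left(172,-104 \right)} - 13620 = 18 - 13620 = -13602$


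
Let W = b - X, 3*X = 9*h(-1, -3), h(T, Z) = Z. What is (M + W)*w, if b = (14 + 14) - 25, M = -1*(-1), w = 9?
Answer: 117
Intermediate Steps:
M = 1
X = -9 (X = (9*(-3))/3 = (⅓)*(-27) = -9)
b = 3 (b = 28 - 25 = 3)
W = 12 (W = 3 - 1*(-9) = 3 + 9 = 12)
(M + W)*w = (1 + 12)*9 = 13*9 = 117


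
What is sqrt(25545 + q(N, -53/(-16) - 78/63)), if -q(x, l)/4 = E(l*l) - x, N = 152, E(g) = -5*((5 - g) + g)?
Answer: 3*sqrt(2917) ≈ 162.03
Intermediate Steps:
E(g) = -25 (E(g) = -5*5 = -25)
q(x, l) = 100 + 4*x (q(x, l) = -4*(-25 - x) = 100 + 4*x)
sqrt(25545 + q(N, -53/(-16) - 78/63)) = sqrt(25545 + (100 + 4*152)) = sqrt(25545 + (100 + 608)) = sqrt(25545 + 708) = sqrt(26253) = 3*sqrt(2917)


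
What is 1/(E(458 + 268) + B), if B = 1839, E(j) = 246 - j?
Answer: 1/1359 ≈ 0.00073584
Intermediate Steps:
1/(E(458 + 268) + B) = 1/((246 - (458 + 268)) + 1839) = 1/((246 - 1*726) + 1839) = 1/((246 - 726) + 1839) = 1/(-480 + 1839) = 1/1359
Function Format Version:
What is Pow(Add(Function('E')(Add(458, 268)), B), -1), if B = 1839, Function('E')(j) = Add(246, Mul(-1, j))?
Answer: Rational(1, 1359) ≈ 0.00073584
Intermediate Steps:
Pow(Add(Function('E')(Add(458, 268)), B), -1) = Pow(Add(Add(246, Mul(-1, Add(458, 268))), 1839), -1) = Pow(Add(Add(246, Mul(-1, 726)), 1839), -1) = Pow(Add(Add(246, -726), 1839), -1) = Pow(Add(-480, 1839), -1) = Pow(1359, -1) = Rational(1, 1359)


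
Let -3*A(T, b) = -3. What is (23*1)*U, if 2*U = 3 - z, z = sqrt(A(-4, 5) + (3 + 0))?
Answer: 23/2 ≈ 11.500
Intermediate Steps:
A(T, b) = 1 (A(T, b) = -1/3*(-3) = 1)
z = 2 (z = sqrt(1 + (3 + 0)) = sqrt(1 + 3) = sqrt(4) = 2)
U = 1/2 (U = (3 - 1*2)/2 = (3 - 2)/2 = (1/2)*1 = 1/2 ≈ 0.50000)
(23*1)*U = (23*1)*(1/2) = 23*(1/2) = 23/2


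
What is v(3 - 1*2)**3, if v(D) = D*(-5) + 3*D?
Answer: -8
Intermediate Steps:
v(D) = -2*D (v(D) = -5*D + 3*D = -2*D)
v(3 - 1*2)**3 = (-2*(3 - 1*2))**3 = (-2*(3 - 2))**3 = (-2*1)**3 = (-2)**3 = -8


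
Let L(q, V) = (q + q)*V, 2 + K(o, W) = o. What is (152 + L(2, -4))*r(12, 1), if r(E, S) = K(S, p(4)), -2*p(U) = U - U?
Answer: -136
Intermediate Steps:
p(U) = 0 (p(U) = -(U - U)/2 = -½*0 = 0)
K(o, W) = -2 + o
r(E, S) = -2 + S
L(q, V) = 2*V*q (L(q, V) = (2*q)*V = 2*V*q)
(152 + L(2, -4))*r(12, 1) = (152 + 2*(-4)*2)*(-2 + 1) = (152 - 16)*(-1) = 136*(-1) = -136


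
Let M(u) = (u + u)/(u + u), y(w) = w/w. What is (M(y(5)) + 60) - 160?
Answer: -99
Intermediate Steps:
y(w) = 1
M(u) = 1 (M(u) = (2*u)/((2*u)) = (2*u)*(1/(2*u)) = 1)
(M(y(5)) + 60) - 160 = (1 + 60) - 160 = 61 - 160 = -99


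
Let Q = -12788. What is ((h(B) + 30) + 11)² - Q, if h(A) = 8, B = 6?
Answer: 15189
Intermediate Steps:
((h(B) + 30) + 11)² - Q = ((8 + 30) + 11)² - 1*(-12788) = (38 + 11)² + 12788 = 49² + 12788 = 2401 + 12788 = 15189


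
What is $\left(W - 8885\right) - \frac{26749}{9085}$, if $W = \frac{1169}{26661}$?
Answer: $- \frac{93599324063}{10531095} \approx -8887.9$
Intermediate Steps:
$W = \frac{1169}{26661}$ ($W = 1169 \cdot \frac{1}{26661} = \frac{1169}{26661} \approx 0.043847$)
$\left(W - 8885\right) - \frac{26749}{9085} = \left(\frac{1169}{26661} - 8885\right) - \frac{26749}{9085} = - \frac{236881816}{26661} - \frac{1163}{395} = - \frac{93599324063}{10531095}$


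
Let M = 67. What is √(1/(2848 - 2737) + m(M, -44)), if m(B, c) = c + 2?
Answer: I*√517371/111 ≈ 6.48*I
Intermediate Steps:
m(B, c) = 2 + c
√(1/(2848 - 2737) + m(M, -44)) = √(1/(2848 - 2737) + (2 - 44)) = √(1/111 - 42) = √(-4661/111) = I*√517371/111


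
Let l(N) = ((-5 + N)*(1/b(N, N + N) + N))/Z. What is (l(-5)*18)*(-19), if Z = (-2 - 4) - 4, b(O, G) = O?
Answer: 8892/5 ≈ 1778.4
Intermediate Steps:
Z = -10 (Z = -6 - 4 = -10)
l(N) = -(-5 + N)*(N + 1/N)/10 (l(N) = ((-5 + N)*(1/N + N))/(-10) = ((-5 + N)*(N + 1/N))*(-⅒) = -(-5 + N)*(N + 1/N)/10)
(l(-5)*18)*(-19) = (-⅒*(1 + (-5)²)*(-5 - 5)/(-5)*18)*(-19) = (-⅒*(-⅕)*(1 + 25)*(-10)*18)*(-19) = (-⅒*(-⅕)*26*(-10)*18)*(-19) = -26/5*18*(-19) = -468/5*(-19) = 8892/5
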